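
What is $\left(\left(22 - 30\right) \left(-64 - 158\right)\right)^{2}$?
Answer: $3154176$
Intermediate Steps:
$\left(\left(22 - 30\right) \left(-64 - 158\right)\right)^{2} = \left(\left(-8\right) \left(-222\right)\right)^{2} = 1776^{2} = 3154176$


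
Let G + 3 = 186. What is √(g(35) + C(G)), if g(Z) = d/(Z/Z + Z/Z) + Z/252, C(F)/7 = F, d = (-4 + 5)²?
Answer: √46139/6 ≈ 35.800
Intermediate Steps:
d = 1 (d = 1² = 1)
G = 183 (G = -3 + 186 = 183)
C(F) = 7*F
g(Z) = ½ + Z/252 (g(Z) = 1/(Z/Z + Z/Z) + Z/252 = 1/(1 + 1) + Z*(1/252) = 1/2 + Z/252 = 1*(½) + Z/252 = ½ + Z/252)
√(g(35) + C(G)) = √((½ + (1/252)*35) + 7*183) = √((½ + 5/36) + 1281) = √(23/36 + 1281) = √(46139/36) = √46139/6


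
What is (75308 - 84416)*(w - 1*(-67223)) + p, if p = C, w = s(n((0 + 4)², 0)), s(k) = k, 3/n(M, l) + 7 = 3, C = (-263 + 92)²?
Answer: -612231012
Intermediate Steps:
C = 29241 (C = (-171)² = 29241)
n(M, l) = -¾ (n(M, l) = 3/(-7 + 3) = 3/(-4) = 3*(-¼) = -¾)
w = -¾ ≈ -0.75000
p = 29241
(75308 - 84416)*(w - 1*(-67223)) + p = (75308 - 84416)*(-¾ - 1*(-67223)) + 29241 = -9108*(-¾ + 67223) + 29241 = -9108*268889/4 + 29241 = -612260253 + 29241 = -612231012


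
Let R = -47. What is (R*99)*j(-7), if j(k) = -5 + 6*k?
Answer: 218691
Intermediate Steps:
(R*99)*j(-7) = (-47*99)*(-5 + 6*(-7)) = -4653*(-5 - 42) = -4653*(-47) = 218691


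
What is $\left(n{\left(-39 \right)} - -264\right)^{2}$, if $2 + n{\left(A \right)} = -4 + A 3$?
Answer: $19881$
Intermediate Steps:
$n{\left(A \right)} = -6 + 3 A$ ($n{\left(A \right)} = -2 + \left(-4 + A 3\right) = -2 + \left(-4 + 3 A\right) = -6 + 3 A$)
$\left(n{\left(-39 \right)} - -264\right)^{2} = \left(\left(-6 + 3 \left(-39\right)\right) - -264\right)^{2} = \left(\left(-6 - 117\right) + 264\right)^{2} = \left(-123 + 264\right)^{2} = 141^{2} = 19881$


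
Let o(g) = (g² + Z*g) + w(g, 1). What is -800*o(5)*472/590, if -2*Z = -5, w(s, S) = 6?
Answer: -27840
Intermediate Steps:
Z = 5/2 (Z = -½*(-5) = 5/2 ≈ 2.5000)
o(g) = 6 + g² + 5*g/2 (o(g) = (g² + 5*g/2) + 6 = 6 + g² + 5*g/2)
-800*o(5)*472/590 = -800*(6 + 5² + (5/2)*5)*472/590 = -800*(6 + 25 + 25/2)*472*(1/590) = -34800*4/5 = -800*174/5 = -27840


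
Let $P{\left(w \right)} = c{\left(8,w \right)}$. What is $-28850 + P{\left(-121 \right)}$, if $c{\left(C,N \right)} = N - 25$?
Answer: $-28996$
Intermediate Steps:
$c{\left(C,N \right)} = -25 + N$ ($c{\left(C,N \right)} = N - 25 = -25 + N$)
$P{\left(w \right)} = -25 + w$
$-28850 + P{\left(-121 \right)} = -28850 - 146 = -28996$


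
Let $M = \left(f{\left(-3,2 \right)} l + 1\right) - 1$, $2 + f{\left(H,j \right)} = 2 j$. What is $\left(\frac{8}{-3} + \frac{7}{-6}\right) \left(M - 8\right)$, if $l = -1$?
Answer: $\frac{115}{3} \approx 38.333$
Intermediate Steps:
$f{\left(H,j \right)} = -2 + 2 j$
$M = -2$ ($M = \left(\left(-2 + 2 \cdot 2\right) \left(-1\right) + 1\right) - 1 = \left(\left(-2 + 4\right) \left(-1\right) + 1\right) - 1 = \left(2 \left(-1\right) + 1\right) - 1 = \left(-2 + 1\right) - 1 = -1 - 1 = -2$)
$\left(\frac{8}{-3} + \frac{7}{-6}\right) \left(M - 8\right) = \left(\frac{8}{-3} + \frac{7}{-6}\right) \left(-2 - 8\right) = \left(8 \left(- \frac{1}{3}\right) + 7 \left(- \frac{1}{6}\right)\right) \left(-10\right) = \left(- \frac{8}{3} - \frac{7}{6}\right) \left(-10\right) = \left(- \frac{23}{6}\right) \left(-10\right) = \frac{115}{3}$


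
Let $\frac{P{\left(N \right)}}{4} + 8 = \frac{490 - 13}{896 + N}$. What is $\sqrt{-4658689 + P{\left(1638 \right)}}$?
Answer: $\frac{i \sqrt{7478592366651}}{1267} \approx 2158.4 i$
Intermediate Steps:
$P{\left(N \right)} = -32 + \frac{1908}{896 + N}$ ($P{\left(N \right)} = -32 + 4 \frac{490 - 13}{896 + N} = -32 + 4 \frac{477}{896 + N} = -32 + \frac{1908}{896 + N}$)
$\sqrt{-4658689 + P{\left(1638 \right)}} = \sqrt{-4658689 + \frac{4 \left(-6691 - 13104\right)}{896 + 1638}} = \sqrt{-4658689 + \frac{4 \left(-6691 - 13104\right)}{2534}} = \sqrt{-4658689 + 4 \cdot \frac{1}{2534} \left(-19795\right)} = \sqrt{-4658689 - \frac{39590}{1267}} = \sqrt{- \frac{5902598553}{1267}} = \frac{i \sqrt{7478592366651}}{1267}$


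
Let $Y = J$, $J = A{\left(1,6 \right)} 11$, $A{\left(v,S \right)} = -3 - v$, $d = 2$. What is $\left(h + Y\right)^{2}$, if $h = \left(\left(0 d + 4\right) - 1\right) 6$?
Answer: $676$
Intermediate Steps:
$h = 18$ ($h = \left(\left(0 \cdot 2 + 4\right) - 1\right) 6 = \left(\left(0 + 4\right) - 1\right) 6 = \left(4 - 1\right) 6 = 3 \cdot 6 = 18$)
$J = -44$ ($J = \left(-3 - 1\right) 11 = \left(-4\right) 11 = -44$)
$Y = -44$
$\left(h + Y\right)^{2} = \left(18 - 44\right)^{2} = \left(-26\right)^{2} = 676$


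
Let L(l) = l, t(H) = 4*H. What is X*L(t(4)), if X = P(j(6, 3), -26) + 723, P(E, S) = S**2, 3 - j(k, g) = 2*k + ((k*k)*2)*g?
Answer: 22384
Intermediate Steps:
j(k, g) = 3 - 2*k - 2*g*k**2 (j(k, g) = 3 - (2*k + ((k*k)*2)*g) = 3 - (2*k + (k**2*2)*g) = 3 - (2*k + (2*k**2)*g) = 3 - (2*k + 2*g*k**2) = 3 + (-2*k - 2*g*k**2) = 3 - 2*k - 2*g*k**2)
X = 1399 (X = (-26)**2 + 723 = 676 + 723 = 1399)
X*L(t(4)) = 1399*(4*4) = 1399*16 = 22384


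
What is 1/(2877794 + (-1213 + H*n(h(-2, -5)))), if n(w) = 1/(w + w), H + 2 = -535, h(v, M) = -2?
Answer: 4/11506861 ≈ 3.4762e-7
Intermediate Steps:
H = -537 (H = -2 - 535 = -537)
n(w) = 1/(2*w)
1/(2877794 + (-1213 + H*n(h(-2, -5)))) = 1/(2877794 + (-1213 - 537/(2*(-2)))) = 1/(2877794 + (-1213 - 537*(-1)/(2*2))) = 1/(2877794 + (-1213 - 537*(-¼))) = 1/(2877794 + (-1213 + 537/4)) = 1/(2877794 - 4315/4) = 1/(11506861/4) = 4/11506861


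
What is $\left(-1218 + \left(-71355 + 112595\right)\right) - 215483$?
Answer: $-175461$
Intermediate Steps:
$\left(-1218 + \left(-71355 + 112595\right)\right) - 215483 = \left(-1218 + 41240\right) - 215483 = 40022 - 215483 = -175461$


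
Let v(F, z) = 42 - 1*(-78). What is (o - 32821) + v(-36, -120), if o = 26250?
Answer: -6451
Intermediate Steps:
v(F, z) = 120 (v(F, z) = 42 + 78 = 120)
(o - 32821) + v(-36, -120) = (26250 - 32821) + 120 = -6571 + 120 = -6451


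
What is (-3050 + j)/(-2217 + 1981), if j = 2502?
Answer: 137/59 ≈ 2.3220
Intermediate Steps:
(-3050 + j)/(-2217 + 1981) = (-3050 + 2502)/(-2217 + 1981) = -548/(-236) = -548*(-1/236) = 137/59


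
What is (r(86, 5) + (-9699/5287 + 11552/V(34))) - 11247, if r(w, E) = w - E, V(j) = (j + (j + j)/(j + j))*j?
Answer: -2064755599/185045 ≈ -11158.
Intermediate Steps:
V(j) = j*(1 + j) (V(j) = (j + (2*j)/((2*j)))*j = (j + (2*j)*(1/(2*j)))*j = (j + 1)*j = (1 + j)*j = j*(1 + j))
(r(86, 5) + (-9699/5287 + 11552/V(34))) - 11247 = ((86 - 1*5) + (-9699/5287 + 11552/((34*(1 + 34))))) - 11247 = ((86 - 5) + (-9699*1/5287 + 11552/((34*35)))) - 11247 = (81 + (-9699/5287 + 11552/1190)) - 11247 = (81 + (-9699/5287 + 11552*(1/1190))) - 11247 = (81 + (-9699/5287 + 5776/595)) - 11247 = (81 + 1456871/185045) - 11247 = 16445516/185045 - 11247 = -2064755599/185045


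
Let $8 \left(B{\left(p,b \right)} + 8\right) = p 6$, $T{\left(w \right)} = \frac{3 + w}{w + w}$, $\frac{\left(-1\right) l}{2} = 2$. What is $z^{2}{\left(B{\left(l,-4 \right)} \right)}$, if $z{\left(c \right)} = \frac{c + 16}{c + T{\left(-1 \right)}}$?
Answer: $\frac{25}{144} \approx 0.17361$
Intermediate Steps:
$l = -4$ ($l = \left(-2\right) 2 = -4$)
$T{\left(w \right)} = \frac{3 + w}{2 w}$
$B{\left(p,b \right)} = -8 + \frac{3 p}{4}$ ($B{\left(p,b \right)} = -8 + \frac{p 6}{8} = -8 + \frac{6 p}{8} = -8 + \frac{3 p}{4}$)
$z{\left(c \right)} = \frac{16 + c}{-1 + c}$ ($z{\left(c \right)} = \frac{c + 16}{c + \frac{3 - 1}{2 \left(-1\right)}} = \frac{16 + c}{c + \frac{1}{2} \left(-1\right) 2} = \frac{16 + c}{c - 1} = \frac{16 + c}{-1 + c}$)
$z^{2}{\left(B{\left(l,-4 \right)} \right)} = \left(\frac{16 + \left(-8 + \frac{3}{4} \left(-4\right)\right)}{-1 + \left(-8 + \frac{3}{4} \left(-4\right)\right)}\right)^{2} = \left(\frac{16 - 11}{-1 - 11}\right)^{2} = \left(\frac{1}{-12} \cdot 5\right)^{2} = \left(\left(- \frac{1}{12}\right) 5\right)^{2} = \left(- \frac{5}{12}\right)^{2} = \frac{25}{144}$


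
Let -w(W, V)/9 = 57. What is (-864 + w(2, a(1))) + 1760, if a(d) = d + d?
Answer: 383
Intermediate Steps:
a(d) = 2*d
w(W, V) = -513 (w(W, V) = -9*57 = -513)
(-864 + w(2, a(1))) + 1760 = (-864 - 513) + 1760 = -1377 + 1760 = 383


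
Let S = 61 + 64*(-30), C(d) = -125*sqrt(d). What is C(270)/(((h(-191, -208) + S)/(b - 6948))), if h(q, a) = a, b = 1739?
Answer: -651125*sqrt(30)/689 ≈ -5176.1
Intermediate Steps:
S = -1859 (S = 61 - 1920 = -1859)
C(270)/(((h(-191, -208) + S)/(b - 6948))) = (-375*sqrt(30))/(((-208 - 1859)/(1739 - 6948))) = (-375*sqrt(30))/((-2067/(-5209))) = (-375*sqrt(30))/((-2067*(-1/5209))) = (-375*sqrt(30))/(2067/5209) = -375*sqrt(30)*(5209/2067) = -651125*sqrt(30)/689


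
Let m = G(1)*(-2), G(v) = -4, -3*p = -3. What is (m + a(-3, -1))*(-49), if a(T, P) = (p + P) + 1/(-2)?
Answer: -735/2 ≈ -367.50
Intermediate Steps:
p = 1 (p = -⅓*(-3) = 1)
a(T, P) = ½ + P (a(T, P) = (1 + P) + 1/(-2) = (1 + P) - ½ = ½ + P)
m = 8 (m = -4*(-2) = 8)
(m + a(-3, -1))*(-49) = (8 + (½ - 1))*(-49) = (8 - ½)*(-49) = (15/2)*(-49) = -735/2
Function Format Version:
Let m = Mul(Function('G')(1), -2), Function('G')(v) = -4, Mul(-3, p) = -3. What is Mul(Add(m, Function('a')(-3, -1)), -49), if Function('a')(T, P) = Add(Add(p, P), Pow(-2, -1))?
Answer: Rational(-735, 2) ≈ -367.50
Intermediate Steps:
p = 1 (p = Mul(Rational(-1, 3), -3) = 1)
Function('a')(T, P) = Add(Rational(1, 2), P) (Function('a')(T, P) = Add(Add(1, P), Pow(-2, -1)) = Add(Add(1, P), Rational(-1, 2)) = Add(Rational(1, 2), P))
m = 8 (m = Mul(-4, -2) = 8)
Mul(Add(m, Function('a')(-3, -1)), -49) = Mul(Add(8, Add(Rational(1, 2), -1)), -49) = Mul(Add(8, Rational(-1, 2)), -49) = Mul(Rational(15, 2), -49) = Rational(-735, 2)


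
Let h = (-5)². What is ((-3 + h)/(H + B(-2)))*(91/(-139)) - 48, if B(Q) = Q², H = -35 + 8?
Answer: -151454/3197 ≈ -47.374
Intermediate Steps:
H = -27
h = 25
((-3 + h)/(H + B(-2)))*(91/(-139)) - 48 = ((-3 + 25)/(-27 + (-2)²))*(91/(-139)) - 48 = (22/(-27 + 4))*(91*(-1/139)) - 48 = (22/(-23))*(-91/139) - 48 = (22*(-1/23))*(-91/139) - 48 = -22/23*(-91/139) - 48 = 2002/3197 - 48 = -151454/3197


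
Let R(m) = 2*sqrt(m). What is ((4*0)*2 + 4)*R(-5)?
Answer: 8*I*sqrt(5) ≈ 17.889*I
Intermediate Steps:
((4*0)*2 + 4)*R(-5) = ((4*0)*2 + 4)*(2*sqrt(-5)) = (0*2 + 4)*(2*(I*sqrt(5))) = (0 + 4)*(2*I*sqrt(5)) = 4*(2*I*sqrt(5)) = 8*I*sqrt(5)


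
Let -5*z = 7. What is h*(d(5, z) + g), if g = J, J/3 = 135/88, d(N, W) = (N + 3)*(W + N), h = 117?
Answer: 1719549/440 ≈ 3908.1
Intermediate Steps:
z = -7/5 (z = -⅕*7 = -7/5 ≈ -1.4000)
d(N, W) = (3 + N)*(N + W)
J = 405/88 (J = 3*(135/88) = 405/88 ≈ 4.6023)
g = 405/88 ≈ 4.6023
h*(d(5, z) + g) = 117*((5² + 3*5 + 3*(-7/5) + 5*(-7/5)) + 405/88) = 117*((25 + 15 - 21/5 - 7) + 405/88) = 117*(144/5 + 405/88) = 117*(14697/440) = 1719549/440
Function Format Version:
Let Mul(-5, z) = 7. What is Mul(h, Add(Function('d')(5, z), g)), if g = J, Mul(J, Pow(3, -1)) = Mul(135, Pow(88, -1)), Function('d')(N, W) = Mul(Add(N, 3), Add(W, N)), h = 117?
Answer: Rational(1719549, 440) ≈ 3908.1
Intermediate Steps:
z = Rational(-7, 5) (z = Mul(Rational(-1, 5), 7) = Rational(-7, 5) ≈ -1.4000)
Function('d')(N, W) = Mul(Add(3, N), Add(N, W))
J = Rational(405, 88) (J = Mul(3, Mul(135, Pow(88, -1))) = Mul(3, Mul(135, Rational(1, 88))) = Mul(3, Rational(135, 88)) = Rational(405, 88) ≈ 4.6023)
g = Rational(405, 88) ≈ 4.6023
Mul(h, Add(Function('d')(5, z), g)) = Mul(117, Add(Add(Pow(5, 2), Mul(3, 5), Mul(3, Rational(-7, 5)), Mul(5, Rational(-7, 5))), Rational(405, 88))) = Mul(117, Add(Add(25, 15, Rational(-21, 5), -7), Rational(405, 88))) = Mul(117, Add(Rational(144, 5), Rational(405, 88))) = Mul(117, Rational(14697, 440)) = Rational(1719549, 440)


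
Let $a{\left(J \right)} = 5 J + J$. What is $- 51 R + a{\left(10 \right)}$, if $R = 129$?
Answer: $-6519$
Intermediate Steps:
$a{\left(J \right)} = 6 J$
$- 51 R + a{\left(10 \right)} = \left(-51\right) 129 + 6 \cdot 10 = -6579 + 60 = -6519$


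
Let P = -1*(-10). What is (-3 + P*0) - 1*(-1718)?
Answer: 1715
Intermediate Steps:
P = 10
(-3 + P*0) - 1*(-1718) = (-3 + 10*0) - 1*(-1718) = (-3 + 0) + 1718 = -3 + 1718 = 1715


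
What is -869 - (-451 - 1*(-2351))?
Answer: -2769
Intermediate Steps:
-869 - (-451 - 1*(-2351)) = -869 - (-451 + 2351) = -869 - 1*1900 = -869 - 1900 = -2769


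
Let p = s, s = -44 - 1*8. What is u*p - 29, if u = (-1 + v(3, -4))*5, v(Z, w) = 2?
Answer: -289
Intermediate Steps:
s = -52 (s = -44 - 8 = -52)
p = -52
u = 5 (u = (-1 + 2)*5 = 1*5 = 5)
u*p - 29 = 5*(-52) - 29 = -260 - 29 = -289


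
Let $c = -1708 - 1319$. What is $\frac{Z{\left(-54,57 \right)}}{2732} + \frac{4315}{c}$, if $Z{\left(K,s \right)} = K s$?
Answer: $- \frac{10552843}{4134882} \approx -2.5522$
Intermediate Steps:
$c = -3027$
$\frac{Z{\left(-54,57 \right)}}{2732} + \frac{4315}{c} = \frac{\left(-54\right) 57}{2732} + \frac{4315}{-3027} = \left(-3078\right) \frac{1}{2732} + 4315 \left(- \frac{1}{3027}\right) = - \frac{1539}{1366} - \frac{4315}{3027} = - \frac{10552843}{4134882}$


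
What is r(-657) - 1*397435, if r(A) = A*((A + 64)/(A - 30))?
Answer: -91142482/229 ≈ -3.9800e+5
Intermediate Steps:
r(A) = A*(64 + A)/(-30 + A) (r(A) = A*((64 + A)/(-30 + A)) = A*(64 + A)/(-30 + A))
r(-657) - 1*397435 = -657*(64 - 657)/(-30 - 657) - 1*397435 = -657*(-593)/(-687) - 397435 = -657*(-1/687)*(-593) - 397435 = -129867/229 - 397435 = -91142482/229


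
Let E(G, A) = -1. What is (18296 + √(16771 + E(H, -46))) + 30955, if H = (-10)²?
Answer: 49251 + √16770 ≈ 49381.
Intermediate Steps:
H = 100
(18296 + √(16771 + E(H, -46))) + 30955 = (18296 + √(16771 - 1)) + 30955 = (18296 + √16770) + 30955 = 49251 + √16770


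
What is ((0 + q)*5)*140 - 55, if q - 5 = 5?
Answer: 6945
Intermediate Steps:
q = 10 (q = 5 + 5 = 10)
((0 + q)*5)*140 - 55 = ((0 + 10)*5)*140 - 55 = (10*5)*140 - 55 = 50*140 - 55 = 7000 - 55 = 6945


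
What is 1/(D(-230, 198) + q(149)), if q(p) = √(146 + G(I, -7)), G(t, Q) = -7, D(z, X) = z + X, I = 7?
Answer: -32/885 - √139/885 ≈ -0.049480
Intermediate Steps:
D(z, X) = X + z
q(p) = √139 (q(p) = √(146 - 7) = √139)
1/(D(-230, 198) + q(149)) = 1/((198 - 230) + √139) = 1/(-32 + √139)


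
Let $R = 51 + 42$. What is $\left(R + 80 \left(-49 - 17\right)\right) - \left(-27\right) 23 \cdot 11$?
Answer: $1644$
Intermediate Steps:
$R = 93$
$\left(R + 80 \left(-49 - 17\right)\right) - \left(-27\right) 23 \cdot 11 = \left(93 + 80 \left(-49 - 17\right)\right) - \left(-27\right) 23 \cdot 11 = \left(93 + 80 \left(-66\right)\right) - \left(-621\right) 11 = \left(93 - 5280\right) - -6831 = -5187 + 6831 = 1644$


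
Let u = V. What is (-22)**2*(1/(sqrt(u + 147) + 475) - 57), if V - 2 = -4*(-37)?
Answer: -1554029741/56332 - 363*sqrt(33)/56332 ≈ -27587.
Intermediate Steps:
V = 150 (V = 2 - 4*(-37) = 2 + 148 = 150)
u = 150
(-22)**2*(1/(sqrt(u + 147) + 475) - 57) = (-22)**2*(1/(sqrt(150 + 147) + 475) - 57) = 484*(1/(sqrt(297) + 475) - 57) = 484*(1/(3*sqrt(33) + 475) - 57) = 484*(1/(475 + 3*sqrt(33)) - 57) = 484*(-57 + 1/(475 + 3*sqrt(33))) = -27588 + 484/(475 + 3*sqrt(33))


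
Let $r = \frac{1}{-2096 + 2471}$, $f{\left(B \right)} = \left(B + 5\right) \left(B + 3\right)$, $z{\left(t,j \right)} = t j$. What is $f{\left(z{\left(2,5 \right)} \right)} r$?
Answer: $\frac{13}{25} \approx 0.52$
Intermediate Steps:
$z{\left(t,j \right)} = j t$
$f{\left(B \right)} = \left(3 + B\right) \left(5 + B\right)$ ($f{\left(B \right)} = \left(5 + B\right) \left(3 + B\right) = \left(3 + B\right) \left(5 + B\right)$)
$r = \frac{1}{375} \approx 0.0026667$
$f{\left(z{\left(2,5 \right)} \right)} r = \left(15 + \left(5 \cdot 2\right)^{2} + 8 \cdot 5 \cdot 2\right) \frac{1}{375} = \left(15 + 10^{2} + 8 \cdot 10\right) \frac{1}{375} = \left(15 + 100 + 80\right) \frac{1}{375} = 195 \cdot \frac{1}{375} = \frac{13}{25}$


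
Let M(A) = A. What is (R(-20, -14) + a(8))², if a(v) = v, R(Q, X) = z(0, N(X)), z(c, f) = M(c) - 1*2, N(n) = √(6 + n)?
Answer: 36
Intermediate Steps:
z(c, f) = -2 + c (z(c, f) = c - 1*2 = c - 2 = -2 + c)
R(Q, X) = -2 (R(Q, X) = -2 + 0 = -2)
(R(-20, -14) + a(8))² = (-2 + 8)² = 6² = 36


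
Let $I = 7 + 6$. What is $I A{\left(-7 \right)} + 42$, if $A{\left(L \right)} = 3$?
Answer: $81$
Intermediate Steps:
$I = 13$
$I A{\left(-7 \right)} + 42 = 13 \cdot 3 + 42 = 39 + 42 = 81$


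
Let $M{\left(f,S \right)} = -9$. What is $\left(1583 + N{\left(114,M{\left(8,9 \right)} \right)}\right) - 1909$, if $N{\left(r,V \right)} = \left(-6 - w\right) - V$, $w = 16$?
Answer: $-339$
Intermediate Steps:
$N{\left(r,V \right)} = -22 - V$ ($N{\left(r,V \right)} = \left(-6 - 16\right) - V = -22 - V$)
$\left(1583 + N{\left(114,M{\left(8,9 \right)} \right)}\right) - 1909 = \left(1583 - 13\right) - 1909 = 1570 - 1909 = -339$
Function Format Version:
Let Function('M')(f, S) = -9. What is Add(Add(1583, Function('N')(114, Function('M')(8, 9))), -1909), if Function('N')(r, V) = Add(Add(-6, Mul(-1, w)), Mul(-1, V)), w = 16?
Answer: -339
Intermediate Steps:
Function('N')(r, V) = Add(-22, Mul(-1, V)) (Function('N')(r, V) = Add(Add(-6, Mul(-1, 16)), Mul(-1, V)) = Add(Add(-6, -16), Mul(-1, V)) = Add(-22, Mul(-1, V)))
Add(Add(1583, Function('N')(114, Function('M')(8, 9))), -1909) = Add(Add(1583, Add(-22, Mul(-1, -9))), -1909) = Add(Add(1583, Add(-22, 9)), -1909) = Add(Add(1583, -13), -1909) = Add(1570, -1909) = -339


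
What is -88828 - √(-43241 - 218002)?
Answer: -88828 - 3*I*√29027 ≈ -88828.0 - 511.12*I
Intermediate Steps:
-88828 - √(-43241 - 218002) = -88828 - √(-261243) = -88828 - 3*I*√29027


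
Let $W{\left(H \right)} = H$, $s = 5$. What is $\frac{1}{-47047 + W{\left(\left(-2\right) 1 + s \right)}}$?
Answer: $- \frac{1}{47044} \approx -2.1257 \cdot 10^{-5}$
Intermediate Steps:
$\frac{1}{-47047 + W{\left(\left(-2\right) 1 + s \right)}} = \frac{1}{-47047 + \left(\left(-2\right) 1 + 5\right)} = \frac{1}{-47047 + \left(-2 + 5\right)} = \frac{1}{-47047 + 3} = \frac{1}{-47044} = - \frac{1}{47044}$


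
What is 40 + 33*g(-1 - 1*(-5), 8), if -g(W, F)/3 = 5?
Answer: -455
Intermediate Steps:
g(W, F) = -15 (g(W, F) = -3*5 = -15)
40 + 33*g(-1 - 1*(-5), 8) = 40 + 33*(-15) = 40 - 495 = -455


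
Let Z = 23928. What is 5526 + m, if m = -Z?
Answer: -18402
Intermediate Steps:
m = -23928 (m = -1*23928 = -23928)
5526 + m = 5526 - 23928 = -18402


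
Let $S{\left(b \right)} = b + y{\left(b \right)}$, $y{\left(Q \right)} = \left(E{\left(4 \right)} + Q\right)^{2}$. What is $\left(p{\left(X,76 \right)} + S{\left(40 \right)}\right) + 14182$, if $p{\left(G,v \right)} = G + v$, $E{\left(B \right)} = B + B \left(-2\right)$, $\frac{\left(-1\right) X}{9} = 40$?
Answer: $15234$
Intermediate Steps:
$X = -360$ ($X = \left(-9\right) 40 = -360$)
$E{\left(B \right)} = - B$ ($E{\left(B \right)} = B - 2 B = - B$)
$y{\left(Q \right)} = \left(-4 + Q\right)^{2}$ ($y{\left(Q \right)} = \left(\left(-1\right) 4 + Q\right)^{2} = \left(-4 + Q\right)^{2}$)
$S{\left(b \right)} = b + \left(-4 + b\right)^{2}$
$\left(p{\left(X,76 \right)} + S{\left(40 \right)}\right) + 14182 = \left(\left(-360 + 76\right) + \left(40 + \left(-4 + 40\right)^{2}\right)\right) + 14182 = \left(-284 + \left(40 + 36^{2}\right)\right) + 14182 = \left(-284 + \left(40 + 1296\right)\right) + 14182 = \left(-284 + 1336\right) + 14182 = 1052 + 14182 = 15234$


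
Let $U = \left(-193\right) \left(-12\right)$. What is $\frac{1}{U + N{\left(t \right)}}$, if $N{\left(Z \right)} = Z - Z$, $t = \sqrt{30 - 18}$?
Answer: $\frac{1}{2316} \approx 0.00043178$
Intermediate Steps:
$U = 2316$
$t = 2 \sqrt{3}$ ($t = \sqrt{12} = 2 \sqrt{3} \approx 3.4641$)
$N{\left(Z \right)} = 0$
$\frac{1}{U + N{\left(t \right)}} = \frac{1}{2316 + 0} = \frac{1}{2316}$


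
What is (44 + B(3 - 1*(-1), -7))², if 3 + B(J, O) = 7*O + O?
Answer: 225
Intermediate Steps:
B(J, O) = -3 + 8*O (B(J, O) = -3 + (7*O + O) = -3 + 8*O)
(44 + B(3 - 1*(-1), -7))² = (44 + (-3 + 8*(-7)))² = (44 + (-3 - 56))² = (44 - 59)² = (-15)² = 225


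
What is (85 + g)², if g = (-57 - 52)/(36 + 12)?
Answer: 15768841/2304 ≈ 6844.1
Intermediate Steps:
g = -109/48 ≈ -2.2708
(85 + g)² = (85 - 109/48)² = (3971/48)² = 15768841/2304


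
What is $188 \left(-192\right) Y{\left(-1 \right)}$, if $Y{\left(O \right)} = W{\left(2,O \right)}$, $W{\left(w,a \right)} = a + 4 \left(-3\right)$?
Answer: $469248$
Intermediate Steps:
$W{\left(w,a \right)} = -12 + a$ ($W{\left(w,a \right)} = a - 12 = -12 + a$)
$Y{\left(O \right)} = -12 + O$
$188 \left(-192\right) Y{\left(-1 \right)} = 188 \left(-192\right) \left(-12 - 1\right) = \left(-36096\right) \left(-13\right) = 469248$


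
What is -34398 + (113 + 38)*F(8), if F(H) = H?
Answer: -33190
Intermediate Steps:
-34398 + (113 + 38)*F(8) = -34398 + (113 + 38)*8 = -34398 + 151*8 = -34398 + 1208 = -33190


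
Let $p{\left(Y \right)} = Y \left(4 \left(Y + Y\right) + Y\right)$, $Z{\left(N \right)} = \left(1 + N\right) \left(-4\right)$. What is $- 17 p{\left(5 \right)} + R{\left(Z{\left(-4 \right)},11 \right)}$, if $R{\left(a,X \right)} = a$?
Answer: $-3813$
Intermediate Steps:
$Z{\left(N \right)} = -4 - 4 N$
$p{\left(Y \right)} = 9 Y^{2}$ ($p{\left(Y \right)} = Y \left(4 \cdot 2 Y + Y\right) = Y \left(8 Y + Y\right) = Y 9 Y = 9 Y^{2}$)
$- 17 p{\left(5 \right)} + R{\left(Z{\left(-4 \right)},11 \right)} = - 17 \cdot 9 \cdot 5^{2} - -12 = - 17 \cdot 9 \cdot 25 + \left(-4 + 16\right) = \left(-17\right) 225 + 12 = -3825 + 12 = -3813$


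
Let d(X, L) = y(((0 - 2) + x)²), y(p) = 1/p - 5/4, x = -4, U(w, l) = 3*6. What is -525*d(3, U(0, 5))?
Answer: 1925/3 ≈ 641.67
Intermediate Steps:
U(w, l) = 18
y(p) = -5/4 + 1/p (y(p) = 1/p - 5*¼ = 1/p - 5/4 = -5/4 + 1/p)
d(X, L) = -11/9 (d(X, L) = -5/4 + 1/(((0 - 2) - 4)²) = -5/4 + 1/((-2 - 4)²) = -5/4 + 1/((-6)²) = -5/4 + 1/36 = -11/9)
-525*d(3, U(0, 5)) = -525*(-11/9) = 1925/3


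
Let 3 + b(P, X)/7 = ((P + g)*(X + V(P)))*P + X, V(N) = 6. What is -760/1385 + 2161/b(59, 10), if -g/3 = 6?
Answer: -40589907/75060629 ≈ -0.54076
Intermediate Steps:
g = -18 (g = -3*6 = -18)
b(P, X) = -21 + 7*X + 7*P*(-18 + P)*(6 + X) (b(P, X) = -21 + 7*(((P - 18)*(X + 6))*P + X) = -21 + 7*(((-18 + P)*(6 + X))*P + X) = -21 + 7*(P*(-18 + P)*(6 + X) + X) = -21 + 7*(X + P*(-18 + P)*(6 + X)) = -21 + (7*X + 7*P*(-18 + P)*(6 + X)) = -21 + 7*X + 7*P*(-18 + P)*(6 + X))
-760/1385 + 2161/b(59, 10) = -760/1385 + 2161/(-21 - 756*59 + 7*10 + 42*59**2 - 126*59*10 + 7*10*59**2) = -760*1/1385 + 2161/(-21 - 44604 + 70 + 42*3481 - 74340 + 7*10*3481) = -152/277 + 2161/(-21 - 44604 + 70 + 146202 - 74340 + 243670) = -152/277 + 2161/270977 = -40589907/75060629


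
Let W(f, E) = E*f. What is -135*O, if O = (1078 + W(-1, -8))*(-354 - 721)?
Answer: 157605750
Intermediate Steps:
O = -1167450 (O = (1078 - 8*(-1))*(-354 - 721) = (1078 + 8)*(-1075) = 1086*(-1075) = -1167450)
-135*O = -135*(-1167450) = 157605750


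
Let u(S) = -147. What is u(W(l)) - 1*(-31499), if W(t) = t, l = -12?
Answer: 31352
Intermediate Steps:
u(W(l)) - 1*(-31499) = -147 - 1*(-31499) = -147 + 31499 = 31352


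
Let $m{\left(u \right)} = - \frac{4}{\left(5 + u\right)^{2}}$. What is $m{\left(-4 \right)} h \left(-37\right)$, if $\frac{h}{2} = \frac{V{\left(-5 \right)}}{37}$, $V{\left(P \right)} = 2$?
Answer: $16$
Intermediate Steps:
$h = \frac{4}{37}$ ($h = 2 \cdot \frac{2}{37} = \frac{4}{37} \approx 0.10811$)
$m{\left(u \right)} = - \frac{4}{\left(5 + u\right)^{2}}$
$m{\left(-4 \right)} h \left(-37\right) = - \frac{4}{\left(5 - 4\right)^{2}} \cdot \frac{4}{37} \left(-37\right) = - 4 \cdot 1^{-2} \cdot \frac{4}{37} \left(-37\right) = \left(-4\right) 1 \cdot \frac{4}{37} \left(-37\right) = \left(-4\right) \frac{4}{37} \left(-37\right) = \left(- \frac{16}{37}\right) \left(-37\right) = 16$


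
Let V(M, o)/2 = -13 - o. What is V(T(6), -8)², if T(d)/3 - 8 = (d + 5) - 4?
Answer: 100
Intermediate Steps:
T(d) = 27 + 3*d (T(d) = 24 + 3*((d + 5) - 4) = 24 + 3*((5 + d) - 4) = 24 + 3*(1 + d) = 24 + (3 + 3*d) = 27 + 3*d)
V(M, o) = -26 - 2*o (V(M, o) = 2*(-13 - o) = -26 - 2*o)
V(T(6), -8)² = (-26 - 2*(-8))² = (-26 + 16)² = (-10)² = 100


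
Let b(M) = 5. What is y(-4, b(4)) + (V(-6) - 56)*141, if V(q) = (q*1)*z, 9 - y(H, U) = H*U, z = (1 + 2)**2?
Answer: -15481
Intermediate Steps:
z = 9 (z = 3**2 = 9)
y(H, U) = 9 - H*U
V(q) = 9*q (V(q) = (q*1)*9 = q*9 = 9*q)
y(-4, b(4)) + (V(-6) - 56)*141 = (9 - 1*(-4)*5) + (9*(-6) - 56)*141 = (9 + 20) + (-54 - 56)*141 = 29 - 110*141 = 29 - 15510 = -15481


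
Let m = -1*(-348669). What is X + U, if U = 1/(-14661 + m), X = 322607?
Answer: 107753318857/334008 ≈ 3.2261e+5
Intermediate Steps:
m = 348669
U = 1/334008 (U = 1/(-14661 + 348669) = 1/334008 ≈ 2.9939e-6)
X + U = 322607 + 1/334008 = 107753318857/334008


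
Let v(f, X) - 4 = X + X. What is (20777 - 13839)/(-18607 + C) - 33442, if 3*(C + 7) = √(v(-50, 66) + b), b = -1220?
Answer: -26071088940151/779582512 - 10407*I*√271/779582512 ≈ -33442.0 - 0.00021976*I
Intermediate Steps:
v(f, X) = 4 + 2*X (v(f, X) = 4 + (X + X) = 4 + 2*X)
C = -7 + 2*I*√271/3 (C = -7 + √((4 + 2*66) - 1220)/3 = -7 + √((4 + 132) - 1220)/3 = -7 + √(136 - 1220)/3 = -7 + √(-1084)/3 = -7 + (2*I*√271)/3 = -7 + 2*I*√271/3 ≈ -7.0 + 10.975*I)
(20777 - 13839)/(-18607 + C) - 33442 = (20777 - 13839)/(-18607 + (-7 + 2*I*√271/3)) - 33442 = 6938/(-18614 + 2*I*√271/3) - 33442 = -33442 + 6938/(-18614 + 2*I*√271/3)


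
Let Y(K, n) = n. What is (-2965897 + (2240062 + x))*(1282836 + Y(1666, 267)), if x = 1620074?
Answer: 1147400743617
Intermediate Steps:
(-2965897 + (2240062 + x))*(1282836 + Y(1666, 267)) = (-2965897 + (2240062 + 1620074))*(1282836 + 267) = (-2965897 + 3860136)*1283103 = 894239*1283103 = 1147400743617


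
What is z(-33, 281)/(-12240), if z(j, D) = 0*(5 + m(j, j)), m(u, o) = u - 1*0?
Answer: 0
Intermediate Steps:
m(u, o) = u (m(u, o) = u + 0 = u)
z(j, D) = 0 (z(j, D) = 0*(5 + j) = 0)
z(-33, 281)/(-12240) = 0/(-12240) = 0*(-1/12240) = 0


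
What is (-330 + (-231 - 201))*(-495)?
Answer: 377190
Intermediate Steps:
(-330 + (-231 - 201))*(-495) = (-330 - 432)*(-495) = -762*(-495) = 377190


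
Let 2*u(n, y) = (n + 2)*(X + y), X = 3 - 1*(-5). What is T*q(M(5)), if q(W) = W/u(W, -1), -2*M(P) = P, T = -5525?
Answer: -55250/7 ≈ -7892.9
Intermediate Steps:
X = 8 (X = 3 + 5 = 8)
M(P) = -P/2
u(n, y) = (2 + n)*(8 + y)/2 (u(n, y) = ((n + 2)*(8 + y))/2 = ((2 + n)*(8 + y))/2 = (2 + n)*(8 + y)/2)
q(W) = W/(7 + 7*W/2) (q(W) = W/(8 - 1 + 4*W + (1/2)*W*(-1)) = W/(8 - 1 + 4*W - W/2) = W/(7 + 7*W/2))
T*q(M(5)) = -11050*(-1/2*5)/(7*(2 - 1/2*5)) = -11050*(-5)/(7*2*(2 - 5/2)) = -11050*(-5)/(7*2*(-1/2)) = -11050*(-5)*(-2)/(7*2) = -5525*10/7 = -55250/7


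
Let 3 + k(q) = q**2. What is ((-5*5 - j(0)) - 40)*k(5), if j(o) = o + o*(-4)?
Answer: -1430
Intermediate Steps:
j(o) = -3*o (j(o) = o - 4*o = -3*o)
k(q) = -3 + q**2
((-5*5 - j(0)) - 40)*k(5) = ((-5*5 - (-3)*0) - 40)*(-3 + 5**2) = ((-25 - 1*0) - 40)*(-3 + 25) = ((-25 + 0) - 40)*22 = (-25 - 40)*22 = -65*22 = -1430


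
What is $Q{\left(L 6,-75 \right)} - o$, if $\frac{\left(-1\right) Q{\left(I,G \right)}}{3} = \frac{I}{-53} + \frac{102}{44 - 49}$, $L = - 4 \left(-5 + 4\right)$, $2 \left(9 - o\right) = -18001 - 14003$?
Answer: $- \frac{4226337}{265} \approx -15948.0$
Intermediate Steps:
$o = 16011$ ($o = 9 - \frac{-18001 - 14003}{2} = 9 - -16002 = 9 + 16002 = 16011$)
$L = 4$ ($L = \left(-4\right) \left(-1\right) = 4$)
$Q{\left(I,G \right)} = \frac{306}{5} + \frac{3 I}{53}$ ($Q{\left(I,G \right)} = - 3 \left(\frac{I}{-53} + \frac{102}{44 - 49}\right) = - 3 \left(I \left(- \frac{1}{53}\right) + \frac{102}{-5}\right) = - 3 \left(- \frac{I}{53} + 102 \left(- \frac{1}{5}\right)\right) = - 3 \left(- \frac{I}{53} - \frac{102}{5}\right) = - 3 \left(- \frac{102}{5} - \frac{I}{53}\right) = \frac{306}{5} + \frac{3 I}{53}$)
$Q{\left(L 6,-75 \right)} - o = \left(\frac{306}{5} + \frac{3 \cdot 4 \cdot 6}{53}\right) - 16011 = \left(\frac{306}{5} + \frac{3}{53} \cdot 24\right) - 16011 = \left(\frac{306}{5} + \frac{72}{53}\right) - 16011 = \frac{16578}{265} - 16011 = - \frac{4226337}{265}$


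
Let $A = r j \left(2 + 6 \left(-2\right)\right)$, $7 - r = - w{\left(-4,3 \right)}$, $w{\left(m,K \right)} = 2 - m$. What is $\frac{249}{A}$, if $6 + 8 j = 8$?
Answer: $- \frac{498}{65} \approx -7.6615$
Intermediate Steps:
$j = \frac{1}{4}$ ($j = - \frac{3}{4} + \frac{1}{8} \cdot 8 = - \frac{3}{4} + 1 = \frac{1}{4} \approx 0.25$)
$r = 13$ ($r = 7 - - (2 - -4) = 7 - - (2 + 4) = 7 - \left(-1\right) 6 = 7 - -6 = 7 + 6 = 13$)
$A = - \frac{65}{2}$ ($A = 13 \cdot \frac{1}{4} \left(2 + 6 \left(-2\right)\right) = \frac{13 \left(2 - 12\right)}{4} = \frac{13}{4} \left(-10\right) = - \frac{65}{2} \approx -32.5$)
$\frac{249}{A} = \frac{249}{- \frac{65}{2}} = 249 \left(- \frac{2}{65}\right) = - \frac{498}{65}$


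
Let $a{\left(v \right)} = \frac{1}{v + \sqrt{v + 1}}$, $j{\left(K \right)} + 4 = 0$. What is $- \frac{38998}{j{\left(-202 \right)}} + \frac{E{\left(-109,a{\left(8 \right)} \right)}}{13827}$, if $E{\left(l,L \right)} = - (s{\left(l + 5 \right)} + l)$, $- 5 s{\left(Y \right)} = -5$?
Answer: $\frac{89870963}{9218} \approx 9749.5$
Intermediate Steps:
$s{\left(Y \right)} = 1$ ($s{\left(Y \right)} = \left(- \frac{1}{5}\right) \left(-5\right) = 1$)
$j{\left(K \right)} = -4$ ($j{\left(K \right)} = -4 + 0 = -4$)
$a{\left(v \right)} = \frac{1}{v + \sqrt{1 + v}}$
$E{\left(l,L \right)} = -1 - l$ ($E{\left(l,L \right)} = - (1 + l) = -1 - l$)
$- \frac{38998}{j{\left(-202 \right)}} + \frac{E{\left(-109,a{\left(8 \right)} \right)}}{13827} = - \frac{38998}{-4} + \frac{-1 - -109}{13827} = \left(-38998\right) \left(- \frac{1}{4}\right) + \left(-1 + 109\right) \frac{1}{13827} = \frac{19499}{2} + 108 \cdot \frac{1}{13827} = \frac{19499}{2} + \frac{36}{4609} = \frac{89870963}{9218}$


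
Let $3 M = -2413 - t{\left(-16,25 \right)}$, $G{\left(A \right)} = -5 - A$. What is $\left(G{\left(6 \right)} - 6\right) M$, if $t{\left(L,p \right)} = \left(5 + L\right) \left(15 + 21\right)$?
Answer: $\frac{34289}{3} \approx 11430.0$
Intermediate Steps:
$t{\left(L,p \right)} = 180 + 36 L$ ($t{\left(L,p \right)} = \left(5 + L\right) 36 = 180 + 36 L$)
$M = - \frac{2017}{3}$ ($M = \frac{-2413 - \left(180 + 36 \left(-16\right)\right)}{3} = \frac{-2413 - \left(180 - 576\right)}{3} = \frac{-2413 - -396}{3} = \frac{-2413 + 396}{3} = \frac{1}{3} \left(-2017\right) = - \frac{2017}{3} \approx -672.33$)
$\left(G{\left(6 \right)} - 6\right) M = \left(\left(-5 - 6\right) - 6\right) \left(- \frac{2017}{3}\right) = \left(-11 - 6\right) \left(- \frac{2017}{3}\right) = \left(-17\right) \left(- \frac{2017}{3}\right) = \frac{34289}{3}$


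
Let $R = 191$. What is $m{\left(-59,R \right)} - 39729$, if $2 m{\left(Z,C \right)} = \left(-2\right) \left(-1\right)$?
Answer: $-39728$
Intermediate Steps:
$m{\left(Z,C \right)} = 1$ ($m{\left(Z,C \right)} = \frac{\left(-2\right) \left(-1\right)}{2} = \frac{1}{2} \cdot 2 = 1$)
$m{\left(-59,R \right)} - 39729 = 1 - 39729 = -39728$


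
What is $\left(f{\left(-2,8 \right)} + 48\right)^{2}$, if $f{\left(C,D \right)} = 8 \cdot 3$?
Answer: $5184$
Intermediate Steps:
$f{\left(C,D \right)} = 24$
$\left(f{\left(-2,8 \right)} + 48\right)^{2} = \left(24 + 48\right)^{2} = 72^{2} = 5184$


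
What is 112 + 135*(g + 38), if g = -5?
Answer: 4567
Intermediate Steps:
112 + 135*(g + 38) = 112 + 135*(-5 + 38) = 112 + 135*33 = 112 + 4455 = 4567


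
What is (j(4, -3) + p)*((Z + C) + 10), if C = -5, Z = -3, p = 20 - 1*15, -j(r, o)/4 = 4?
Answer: -22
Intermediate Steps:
j(r, o) = -16 (j(r, o) = -4*4 = -16)
p = 5 (p = 20 - 15 = 5)
(j(4, -3) + p)*((Z + C) + 10) = (-16 + 5)*((-3 - 5) + 10) = -11*(-8 + 10) = -11*2 = -22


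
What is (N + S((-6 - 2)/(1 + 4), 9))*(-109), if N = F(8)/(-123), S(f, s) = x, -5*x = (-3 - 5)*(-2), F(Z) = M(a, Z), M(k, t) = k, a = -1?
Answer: 213967/615 ≈ 347.91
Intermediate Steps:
F(Z) = -1
x = -16/5 (x = -(-3 - 5)*(-2)/5 = -(-8)*(-2)/5 = -1/5*16 = -16/5 ≈ -3.2000)
S(f, s) = -16/5
N = 1/123 (N = -1/(-123) = -1*(-1/123) = 1/123 ≈ 0.0081301)
(N + S((-6 - 2)/(1 + 4), 9))*(-109) = (1/123 - 16/5)*(-109) = -1963/615*(-109) = 213967/615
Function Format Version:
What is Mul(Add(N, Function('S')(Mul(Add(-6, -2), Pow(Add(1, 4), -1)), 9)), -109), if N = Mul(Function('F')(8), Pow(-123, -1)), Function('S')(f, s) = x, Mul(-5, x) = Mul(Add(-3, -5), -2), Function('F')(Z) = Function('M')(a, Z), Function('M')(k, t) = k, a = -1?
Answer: Rational(213967, 615) ≈ 347.91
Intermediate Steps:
Function('F')(Z) = -1
x = Rational(-16, 5) (x = Mul(Rational(-1, 5), Mul(Add(-3, -5), -2)) = Mul(Rational(-1, 5), Mul(-8, -2)) = Mul(Rational(-1, 5), 16) = Rational(-16, 5) ≈ -3.2000)
Function('S')(f, s) = Rational(-16, 5)
N = Rational(1, 123) (N = Mul(-1, Pow(-123, -1)) = Mul(-1, Rational(-1, 123)) = Rational(1, 123) ≈ 0.0081301)
Mul(Add(N, Function('S')(Mul(Add(-6, -2), Pow(Add(1, 4), -1)), 9)), -109) = Mul(Add(Rational(1, 123), Rational(-16, 5)), -109) = Mul(Rational(-1963, 615), -109) = Rational(213967, 615)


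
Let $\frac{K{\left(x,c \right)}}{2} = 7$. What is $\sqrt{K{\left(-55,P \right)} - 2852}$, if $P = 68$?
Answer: $i \sqrt{2838} \approx 53.273 i$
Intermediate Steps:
$K{\left(x,c \right)} = 14$ ($K{\left(x,c \right)} = 2 \cdot 7 = 14$)
$\sqrt{K{\left(-55,P \right)} - 2852} = \sqrt{14 - 2852} = \sqrt{-2838} = i \sqrt{2838}$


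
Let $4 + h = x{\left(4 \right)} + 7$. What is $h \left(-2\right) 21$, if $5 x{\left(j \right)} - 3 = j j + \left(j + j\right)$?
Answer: $- \frac{1764}{5} \approx -352.8$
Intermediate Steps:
$x{\left(j \right)} = \frac{3}{5} + \frac{j^{2}}{5} + \frac{2 j}{5}$ ($x{\left(j \right)} = \frac{3}{5} + \frac{j j + \left(j + j\right)}{5} = \frac{3}{5} + \frac{j^{2} + 2 j}{5} = \frac{3}{5} + \left(\frac{j^{2}}{5} + \frac{2 j}{5}\right) = \frac{3}{5} + \frac{j^{2}}{5} + \frac{2 j}{5}$)
$h = \frac{42}{5}$ ($h = -4 + \left(\left(\frac{3}{5} + \frac{4^{2}}{5} + \frac{2}{5} \cdot 4\right) + 7\right) = -4 + \left(\left(\frac{3}{5} + \frac{1}{5} \cdot 16 + \frac{8}{5}\right) + 7\right) = -4 + \left(\left(\frac{3}{5} + \frac{16}{5} + \frac{8}{5}\right) + 7\right) = -4 + \left(\frac{27}{5} + 7\right) = -4 + \frac{62}{5} = \frac{42}{5} \approx 8.4$)
$h \left(-2\right) 21 = \frac{42}{5} \left(-2\right) 21 = \left(- \frac{84}{5}\right) 21 = - \frac{1764}{5}$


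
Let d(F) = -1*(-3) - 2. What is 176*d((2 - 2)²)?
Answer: 176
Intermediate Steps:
d(F) = 1 (d(F) = 3 - 2 = 1)
176*d((2 - 2)²) = 176*1 = 176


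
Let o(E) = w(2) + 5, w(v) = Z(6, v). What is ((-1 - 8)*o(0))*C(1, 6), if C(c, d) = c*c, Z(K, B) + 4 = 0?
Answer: -9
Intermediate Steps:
Z(K, B) = -4 (Z(K, B) = -4 + 0 = -4)
w(v) = -4
C(c, d) = c²
o(E) = 1 (o(E) = -4 + 5 = 1)
((-1 - 8)*o(0))*C(1, 6) = ((-1 - 8)*1)*1² = -9*1*1 = -9*1 = -9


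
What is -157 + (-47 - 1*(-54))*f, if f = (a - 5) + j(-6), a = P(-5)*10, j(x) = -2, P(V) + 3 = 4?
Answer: -136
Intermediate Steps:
P(V) = 1 (P(V) = -3 + 4 = 1)
a = 10 (a = 1*10 = 10)
f = 3 (f = (10 - 5) - 2 = 5 - 2 = 3)
-157 + (-47 - 1*(-54))*f = -157 + (-47 - 1*(-54))*3 = -157 + (-47 + 54)*3 = -157 + 7*3 = -157 + 21 = -136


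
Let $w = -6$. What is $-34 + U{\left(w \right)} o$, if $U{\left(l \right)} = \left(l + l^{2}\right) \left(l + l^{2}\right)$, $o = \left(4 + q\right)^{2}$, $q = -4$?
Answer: $-34$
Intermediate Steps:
$o = 0$ ($o = \left(4 - 4\right)^{2} = 0^{2} = 0$)
$U{\left(l \right)} = \left(l + l^{2}\right)^{2}$
$-34 + U{\left(w \right)} o = -34 + \left(-6\right)^{2} \left(1 - 6\right)^{2} \cdot 0 = -34 + 36 \left(-5\right)^{2} \cdot 0 = -34 + 36 \cdot 25 \cdot 0 = -34 + 900 \cdot 0 = -34 + 0 = -34$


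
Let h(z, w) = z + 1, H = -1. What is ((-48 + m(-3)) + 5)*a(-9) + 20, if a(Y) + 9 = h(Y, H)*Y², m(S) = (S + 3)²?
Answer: 28271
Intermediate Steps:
m(S) = (3 + S)²
h(z, w) = 1 + z
a(Y) = -9 + Y²*(1 + Y) (a(Y) = -9 + (1 + Y)*Y² = -9 + Y²*(1 + Y))
((-48 + m(-3)) + 5)*a(-9) + 20 = ((-48 + (3 - 3)²) + 5)*(-9 + (-9)²*(1 - 9)) + 20 = ((-48 + 0²) + 5)*(-9 + 81*(-8)) + 20 = ((-48 + 0) + 5)*(-9 - 648) + 20 = (-48 + 5)*(-657) + 20 = -43*(-657) + 20 = 28251 + 20 = 28271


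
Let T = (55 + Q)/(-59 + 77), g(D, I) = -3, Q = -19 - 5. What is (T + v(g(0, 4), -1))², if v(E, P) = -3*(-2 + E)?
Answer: 90601/324 ≈ 279.63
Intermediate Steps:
Q = -24
v(E, P) = 6 - 3*E
T = 31/18 (T = (55 - 24)/(-59 + 77) = 31/18 ≈ 1.7222)
(T + v(g(0, 4), -1))² = (31/18 + (6 - 3*(-3)))² = (31/18 + (6 + 9))² = (31/18 + 15)² = (301/18)² = 90601/324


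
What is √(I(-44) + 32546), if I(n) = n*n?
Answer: √34482 ≈ 185.69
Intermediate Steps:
I(n) = n²
√(I(-44) + 32546) = √((-44)² + 32546) = √(1936 + 32546) = √34482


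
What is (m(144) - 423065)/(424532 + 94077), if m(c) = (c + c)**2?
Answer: -340121/518609 ≈ -0.65583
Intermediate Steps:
m(c) = 4*c**2 (m(c) = (2*c)**2 = 4*c**2)
(m(144) - 423065)/(424532 + 94077) = (4*144**2 - 423065)/(424532 + 94077) = (4*20736 - 423065)/518609 = (82944 - 423065)*(1/518609) = -340121*1/518609 = -340121/518609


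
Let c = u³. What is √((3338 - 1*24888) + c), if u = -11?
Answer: I*√22881 ≈ 151.26*I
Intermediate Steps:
c = -1331 (c = (-11)³ = -1331)
√((3338 - 1*24888) + c) = √((3338 - 1*24888) - 1331) = √((3338 - 24888) - 1331) = √(-21550 - 1331) = √(-22881) = I*√22881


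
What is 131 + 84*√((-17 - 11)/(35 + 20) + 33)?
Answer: 131 + 84*√98285/55 ≈ 609.81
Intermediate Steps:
131 + 84*√((-17 - 11)/(35 + 20) + 33) = 131 + 84*√(-28/55 + 33) = 131 + 84*√(1787/55) = 131 + 84*(√98285/55) = 131 + 84*√98285/55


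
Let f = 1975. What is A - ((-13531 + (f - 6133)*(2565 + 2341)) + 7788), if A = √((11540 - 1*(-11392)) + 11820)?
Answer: 20404891 + 8*√543 ≈ 2.0405e+7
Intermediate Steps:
A = 8*√543 (A = √((11540 + 11392) + 11820) = √(22932 + 11820) = √34752 = 8*√543 ≈ 186.42)
A - ((-13531 + (f - 6133)*(2565 + 2341)) + 7788) = 8*√543 - ((-13531 + (1975 - 6133)*(2565 + 2341)) + 7788) = 8*√543 - ((-13531 - 4158*4906) + 7788) = 8*√543 - ((-13531 - 20399148) + 7788) = 8*√543 - (-20412679 + 7788) = 8*√543 - 1*(-20404891) = 8*√543 + 20404891 = 20404891 + 8*√543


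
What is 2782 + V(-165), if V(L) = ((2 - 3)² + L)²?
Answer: 29678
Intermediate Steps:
V(L) = (1 + L)² (V(L) = ((-1)² + L)² = (1 + L)²)
2782 + V(-165) = 2782 + (1 - 165)² = 2782 + (-164)² = 2782 + 26896 = 29678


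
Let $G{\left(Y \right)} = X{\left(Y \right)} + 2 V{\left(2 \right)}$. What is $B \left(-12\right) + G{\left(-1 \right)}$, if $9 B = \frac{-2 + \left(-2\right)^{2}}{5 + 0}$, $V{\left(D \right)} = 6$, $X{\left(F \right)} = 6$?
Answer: $\frac{262}{15} \approx 17.467$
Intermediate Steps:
$G{\left(Y \right)} = 18$ ($G{\left(Y \right)} = 6 + 2 \cdot 6 = 6 + 12 = 18$)
$B = \frac{2}{45}$ ($B = \frac{\left(-2 + \left(-2\right)^{2}\right) \frac{1}{5 + 0}}{9} = \frac{\left(-2 + 4\right) \frac{1}{5}}{9} = \frac{2 \cdot \frac{1}{5}}{9} = \frac{1}{9} \cdot \frac{2}{5} = \frac{2}{45} \approx 0.044444$)
$B \left(-12\right) + G{\left(-1 \right)} = \frac{2}{45} \left(-12\right) + 18 = - \frac{8}{15} + 18 = \frac{262}{15}$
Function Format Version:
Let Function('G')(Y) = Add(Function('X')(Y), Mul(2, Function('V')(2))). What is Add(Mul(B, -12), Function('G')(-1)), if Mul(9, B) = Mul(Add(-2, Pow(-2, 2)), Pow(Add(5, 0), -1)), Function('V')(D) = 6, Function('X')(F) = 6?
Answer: Rational(262, 15) ≈ 17.467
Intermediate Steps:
Function('G')(Y) = 18 (Function('G')(Y) = Add(6, Mul(2, 6)) = Add(6, 12) = 18)
B = Rational(2, 45) (B = Mul(Rational(1, 9), Mul(Add(-2, Pow(-2, 2)), Pow(Add(5, 0), -1))) = Mul(Rational(1, 9), Mul(Add(-2, 4), Pow(5, -1))) = Mul(Rational(1, 9), Mul(2, Rational(1, 5))) = Mul(Rational(1, 9), Rational(2, 5)) = Rational(2, 45) ≈ 0.044444)
Add(Mul(B, -12), Function('G')(-1)) = Add(Mul(Rational(2, 45), -12), 18) = Add(Rational(-8, 15), 18) = Rational(262, 15)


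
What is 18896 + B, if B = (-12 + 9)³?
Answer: 18869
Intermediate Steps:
B = -27 (B = (-3)³ = -27)
18896 + B = 18896 - 27 = 18869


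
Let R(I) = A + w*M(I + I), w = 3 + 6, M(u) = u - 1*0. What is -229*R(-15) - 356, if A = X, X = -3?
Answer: 62161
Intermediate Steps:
M(u) = u (M(u) = u + 0 = u)
w = 9
A = -3
R(I) = -3 + 18*I (R(I) = -3 + 9*(I + I) = -3 + 9*(2*I) = -3 + 18*I)
-229*R(-15) - 356 = -229*(-3 + 18*(-15)) - 356 = -229*(-3 - 270) - 356 = -229*(-273) - 356 = 62517 - 356 = 62161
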